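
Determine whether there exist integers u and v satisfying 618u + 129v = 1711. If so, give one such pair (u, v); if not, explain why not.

No such integers exist.

Both 618 and 129 are divisible by gcd(618, 129) = 3, hence so is any combination 618u + 129v.
However 1711 leaves remainder 1 on division by 3.
So the equation is unsolvable over ℤ.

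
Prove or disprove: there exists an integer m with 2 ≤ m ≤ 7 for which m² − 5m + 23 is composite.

No, no such integer m in that range exists.

The values for m = 2, 3, …, 7 are 17, 17, 19, 23, 29, 37, and each of these is prime.
So no value in the range makes the expression composite.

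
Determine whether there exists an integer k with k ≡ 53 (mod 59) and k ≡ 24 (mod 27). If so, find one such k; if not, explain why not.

k = 348

The moduli 59 and 27 are coprime, so by the Chinese Remainder Theorem a unique solution modulo 1593 exists.
Any solution of the first congruence is k = 53 + 59t; substituting into the second, 59t ≡ 24 − 53 ≡ 25 (mod 27).
59 ≡ 5 (mod 27), so this reads 5t ≡ 25 (mod 27). Since 5·11 = 55 = 2·27 + 1, the inverse of 5 mod 27 is 11.
Therefore t ≡ 11·25 = 275 ≡ 5 (mod 27).
Taking t = 5 gives k = 53 + 59·5 = 348.
Indeed 348 ≡ 53 (mod 59) and 348 ≡ 24 (mod 27).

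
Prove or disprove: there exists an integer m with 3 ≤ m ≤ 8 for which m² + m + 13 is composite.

m = 3

At m = 3: 3² + 3 + 13 = 25 = 5·5, which is composite.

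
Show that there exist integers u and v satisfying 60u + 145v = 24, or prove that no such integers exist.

Any value of 60u + 145v is a multiple of gcd(60, 145) = 5.
But 24 = 5·4 + 4, so 5 ∤ 24.
So the equation is unsolvable over ℤ.

No, no such integers exist.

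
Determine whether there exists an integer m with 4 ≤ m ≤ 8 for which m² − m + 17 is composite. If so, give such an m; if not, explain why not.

The values for m = 4, 5, …, 8 are 29, 37, 47, 59, 73, and each of these is prime.
So no value in the range makes the expression composite.

No such integer m in that range exists.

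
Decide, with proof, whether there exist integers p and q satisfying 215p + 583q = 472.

215 and 583 are coprime, so 215p + 583q ranges over all of ℤ.
Run the Euclidean algorithm on 583 and 215: 583 = 2·215 + 153, 215 = 1·153 + 62, 153 = 2·62 + 29, 62 = 2·29 + 4, 29 = 7·4 + 1, 4 = 4·1 + 0.
Working back up the chain: 1 = 29 − 7·4 = 29 − 7·(62 − 2·29) = −7·62 + 15·29 = −7·62 + 15·(153 − 2·62) = 15·153 − 37·62 = 15·153 − 37·(215 − 1·153) = −37·215 + 52·153 = −37·215 + 52·(583 − 2·215) = 52·583 − 141·215. So 215·(-141) + 583·52 = 1.
Scaling by 472 gives the particular solution (p, q) = (-66552, 24544).
The general solution is p = -66552 + 583k, q = 24544 − 215k; taking k = 115 gives the smaller pair p = 493, q = -181.
Check: 215·493 + 583·(-181) = 105995 − 105523 = 472. ✓

p = 493, q = -181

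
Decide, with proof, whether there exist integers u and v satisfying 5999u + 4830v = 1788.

gcd(5999, 4830) = 7, so every integer of the form 5999u + 4830v is a multiple of 7.
But 1788 is not a multiple of 7 (it leaves remainder 3).
Therefore 5999u + 4830v = 1788 has no solution in integers.

There are no such integers.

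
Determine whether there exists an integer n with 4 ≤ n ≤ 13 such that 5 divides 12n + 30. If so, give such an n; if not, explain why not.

n = 5

At n = 5 we get 12·5 + 30 = 90, and 90 = 5·18.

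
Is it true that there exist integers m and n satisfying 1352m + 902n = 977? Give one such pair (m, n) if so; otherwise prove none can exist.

No, no such integers exist.

Both 1352 and 902 are divisible by gcd(1352, 902) = 2, hence so is any combination 1352m + 902n.
But 977 = 2·488 + 1, so 2 ∤ 977.
Therefore 1352m + 902n = 977 has no solution in integers.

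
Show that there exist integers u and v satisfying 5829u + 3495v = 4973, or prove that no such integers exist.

No, no such integers exist.

Both 5829 and 3495 are divisible by gcd(5829, 3495) = 3, hence so is any combination 5829u + 3495v.
But 4973 = 3·1657 + 2, so 3 ∤ 4973.
Therefore 5829u + 3495v = 4973 has no solution in integers.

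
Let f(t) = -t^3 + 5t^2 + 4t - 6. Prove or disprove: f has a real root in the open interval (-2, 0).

f(-2) = 14 and f(0) = -6, which have opposite signs.
f is continuous everywhere (it is a polynomial), in particular on [-2, 0].
By the Intermediate Value Theorem f must vanish at some point of (-2, 0).

Yes, f has a root in the interval.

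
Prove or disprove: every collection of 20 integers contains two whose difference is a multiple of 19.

True.

Partition the integers by their residue mod 19; there are 19 classes.
With 20 integers and only 19 classes, the pigeonhole principle forces two of them, say a and b, into the same class.
Equal remainders mean a − b ≡ 0 (mod 19), so 19 divides their difference.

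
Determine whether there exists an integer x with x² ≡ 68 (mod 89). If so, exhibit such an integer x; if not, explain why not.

x = 54

x = 54 works: 54² = 2916, and 2916 − 68 = 2848 = 32·89.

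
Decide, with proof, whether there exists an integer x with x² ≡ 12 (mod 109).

x = 11

Take x = 11. Then 11² = 121 = 1·109 + 12, so 11² ≡ 12 (mod 109).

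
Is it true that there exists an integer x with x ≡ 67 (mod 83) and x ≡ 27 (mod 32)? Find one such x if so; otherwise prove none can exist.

Since 83 and 32 share no common factor, CRT says the pair of congruences has a solution (unique mod 2656).
Write x = 67 + 83t and require 67 + 83t ≡ 27 (mod 32), i.e. 83t ≡ 24 (mod 32).
83 ≡ 19 (mod 32), so this reads 19t ≡ 24 (mod 32). To invert 19 modulo 32: 32 = 1·19 + 13, 19 = 1·13 + 6, 13 = 2·6 + 1, 6 = 6·1 + 0, and unwinding, 1 = 13 − 2·6 = 13 − 2·(19 − 1·13) = −2·19 + 3·13 = −2·19 + 3·(32 − 1·19) = 3·32 − 5·19. Thus 19⁻¹ ≡ -5 ≡ 27 (mod 32).
Multiplying by 27: t ≡ 27·24 = 648 ≡ 8 (mod 32).
Taking t = 8 gives x = 67 + 83·8 = 731.
Check: 731 mod 83 = 67, 731 mod 32 = 27. ✓

x = 731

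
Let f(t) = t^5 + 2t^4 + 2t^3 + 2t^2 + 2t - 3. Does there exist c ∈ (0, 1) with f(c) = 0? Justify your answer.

f(0) = -3 and f(1) = 6, which have opposite signs.
As a polynomial, f is continuous on every closed interval.
By the Intermediate Value Theorem f must vanish at some point of (0, 1).

Yes, f has a root in the interval.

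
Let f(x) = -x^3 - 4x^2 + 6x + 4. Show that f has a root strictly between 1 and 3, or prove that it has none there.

Such a root exists.

f(1) = 5 and f(3) = -41, which have opposite signs.
f is continuous everywhere (it is a polynomial), in particular on [1, 3].
By the Intermediate Value Theorem f must vanish at some point of (1, 3).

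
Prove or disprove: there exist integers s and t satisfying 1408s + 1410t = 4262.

s = 689, t = -685

Since gcd(1408, 1410) = 2 and 4262 = 2·2131, Bézout's identity guarantees a solution.
Dividing through by 2 reduces the equation to 704s + 705t = 2131.
Euclidean algorithm: 705 = 1·704 + 1, 704 = 704·1 + 0.
Unwinding: 1 = 705 − 1·704, i.e. 704·(-1) + 705·1 = 1.
Scaling by 2131 gives the particular solution (s, t) = (-2131, 2131).
Adding 4·705 to s and subtracting 4·704 from t gives the tidier solution (689, -685).
Check: 1408·689 + 1410·(-685) = 970112 − 965850 = 4262. ✓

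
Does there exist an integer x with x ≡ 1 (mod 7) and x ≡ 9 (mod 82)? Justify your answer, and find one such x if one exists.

x = 337

Since 7 and 82 share no common factor, CRT says the pair of congruences has a solution (unique mod 574).
Write x = 1 + 7t and require 1 + 7t ≡ 9 (mod 82), i.e. 7t ≡ 8 (mod 82).
Note 7·47 = 329 ≡ 1 (mod 82) (as 329 − 1 = 4·82), so 7⁻¹ ≡ 47.
Therefore t ≡ 47·8 = 376 ≡ 48 (mod 82).
With t = 48: x = 1 + 7·48 = 337.
Verify: 337 = 48·7 + 1 and 337 = 4·82 + 9. ✓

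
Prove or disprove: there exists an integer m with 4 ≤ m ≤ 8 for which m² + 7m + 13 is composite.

m = 7

At m = 7: 7² + 7·7 + 13 = 111 = 3·37, which is composite.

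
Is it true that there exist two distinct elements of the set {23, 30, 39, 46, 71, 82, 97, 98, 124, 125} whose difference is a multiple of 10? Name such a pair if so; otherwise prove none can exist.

Residues mod 10: 23↦3, 30↦0, 39↦9, 46↦6, 71↦1, 82↦2, 97↦7, 98↦8, 124↦4, 125↦5.
All 10 residues are distinct, so no two elements differ by a multiple of 10.

No, no such pair exists.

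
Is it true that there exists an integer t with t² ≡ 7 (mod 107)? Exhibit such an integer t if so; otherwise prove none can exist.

No, no such integer exists.

107 is prime, so by Euler's criterion 7 is a square mod 107 iff 7^((107−1)/2) = 7^53 ≡ 1 (mod 107).
Squaring successively (mod 107): 7^2 = 49 ≡ 49; 7^4 ≡ 49² = 2401 ≡ 47; 7^8 ≡ 47² = 2209 ≡ 69; 7^16 ≡ 69² = 4761 ≡ 53; 7^32 ≡ 53² = 2809 ≡ 27.
Since 53 = 32 + 16 + 4 + 1, 7^53 ≡ 27 · 53 · 47 · 7; multiplying out mod 107: 27·53 = 1431 ≡ 40, then 40·47 = 1880 ≡ 61, then 61·7 = 427 ≡ 106. Thus 7^53 ≡ 106 ≡ −1 (mod 107).
By Euler's criterion 7 is a quadratic non-residue mod 107: no t satisfies t² ≡ 7 (mod 107).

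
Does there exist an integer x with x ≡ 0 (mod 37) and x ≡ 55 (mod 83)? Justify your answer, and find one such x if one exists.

The moduli 37 and 83 are coprime, so by the Chinese Remainder Theorem a unique solution modulo 3071 exists.
Any solution of the first congruence is x = 0 + 37t; substituting into the second, 37t ≡ 55 − 0 ≡ 55 (mod 83).
To invert 37 modulo 83: 83 = 2·37 + 9, 37 = 4·9 + 1, 9 = 9·1 + 0, and unwinding, 1 = 37 − 4·9 = 37 − 4·(83 − 2·37) = −4·83 + 9·37. Thus 37⁻¹ ≡ 9 (mod 83).
Multiplying by 9: t ≡ 9·55 = 495 ≡ 80 (mod 83).
Taking t = 80 gives x = 0 + 37·80 = 2960.
Check: 2960 mod 37 = 0, 2960 mod 83 = 55. ✓

x = 2960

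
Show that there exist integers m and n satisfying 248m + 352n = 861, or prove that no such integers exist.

There are no such integers.

gcd(248, 352) = 8, so every integer of the form 248m + 352n is a multiple of 8.
But 861 = 8·107 + 5, so 8 ∤ 861.
Hence no integers m, n satisfy the equation.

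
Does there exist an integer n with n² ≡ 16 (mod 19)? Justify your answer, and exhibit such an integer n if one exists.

n = 15

n = 15 works: 15² = 225, and 225 − 16 = 209 = 11·19.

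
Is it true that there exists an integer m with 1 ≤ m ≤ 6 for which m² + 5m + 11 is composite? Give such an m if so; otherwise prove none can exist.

At m = 6: 6² + 5·6 + 11 = 77 = 7·11, which is composite.

m = 6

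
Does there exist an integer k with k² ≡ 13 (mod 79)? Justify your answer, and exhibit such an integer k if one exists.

k = 48

k = 48 works: 48² = 2304, and 2304 − 13 = 2291 = 29·79.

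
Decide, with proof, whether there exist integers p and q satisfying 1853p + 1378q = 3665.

p = 791, q = -1061

1853 and 1378 are coprime, so 1853p + 1378q ranges over all of ℤ.
Run the Euclidean algorithm on 1853 and 1378: 1853 = 1·1378 + 475, 1378 = 2·475 + 428, 475 = 1·428 + 47, 428 = 9·47 + 5, 47 = 9·5 + 2, 5 = 2·2 + 1, 2 = 2·1 + 0.
Back-substituting, 1 = 5 − 2·2 = 5 − 2·(47 − 9·5) = −2·47 + 19·5 = −2·47 + 19·(428 − 9·47) = 19·428 − 173·47 = 19·428 − 173·(475 − 1·428) = −173·475 + 192·428 = −173·475 + 192·(1378 − 2·475) = 192·1378 − 557·475 = 192·1378 − 557·(1853 − 1·1378) = −557·1853 + 749·1378; that is, 1853·(-557) + 1378·749 = 1.
Scaling by 3665 gives the particular solution (p, q) = (-2041405, 2745085).
Adding 1482·1378 to p and subtracting 1482·1853 from q gives the tidier solution (791, -1061).
Indeed 1853·791 + 1378·(-1061) = 1465723 − 1462058 = 3665.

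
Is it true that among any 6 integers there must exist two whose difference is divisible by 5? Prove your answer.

There are exactly 5 possible remainders on division by 5.
Since 6 > 5, two of the 6 integers must share a residue class by the pigeonhole principle; call them a and b.
Then a ≡ b (mod 5), i.e. 5 ∣ (a − b).

Yes, this is always true.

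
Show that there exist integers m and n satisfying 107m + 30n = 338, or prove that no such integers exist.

m = 4, n = -3

Since gcd(107, 30) = 1, every integer is an integer combination of 107 and 30.
Euclidean algorithm: 107 = 3·30 + 17, 30 = 1·17 + 13, 17 = 1·13 + 4, 13 = 3·4 + 1, 4 = 4·1 + 0.
Back-substituting, 1 = 13 − 3·4 = 13 − 3·(17 − 1·13) = −3·17 + 4·13 = −3·17 + 4·(30 − 1·17) = 4·30 − 7·17 = 4·30 − 7·(107 − 3·30) = −7·107 + 25·30; that is, 107·(-7) + 30·25 = 1.
Times 338: 107·(-2366) + 30·8450 = 338, so (-2366, 8450) solves it.
Shifting by a multiple of (30, −107) keeps it a solution: m = -2366 + 79·30 = 4, n = 8450 − 79·107 = -3.
Check: 107·4 + 30·(-3) = 428 − 90 = 338. ✓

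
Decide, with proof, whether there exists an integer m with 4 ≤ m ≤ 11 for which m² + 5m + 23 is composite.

No, no such integer m in that range exists.

The values for m = 4, 5, …, 11 are 59, 73, 89, 107, 127, 149, 173, 199, and each of these is prime.
So no value in the range makes the expression composite.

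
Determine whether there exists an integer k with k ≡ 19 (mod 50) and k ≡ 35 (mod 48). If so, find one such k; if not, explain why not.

k = 419

Here gcd(50, 48) = 2, and both 19 and 35 leave remainder 1 mod 2, so the system is consistent.
Write k = 19 + 50t. Then 50t ≡ 35 − 19 ≡ 16 (mod 48); dividing through by 2 gives 25t ≡ 8 (mod 24).
25 ≡ 1 (mod 24), so this reads 1t ≡ 8 (mod 24). So t ≡ 8 (mod 24).
Then k = 19 + 50·8 = 419.
Verify: 419 = 8·50 + 19 and 419 = 8·48 + 35. ✓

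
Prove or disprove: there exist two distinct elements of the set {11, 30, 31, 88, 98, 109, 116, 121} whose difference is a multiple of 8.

No such pair exists.

Reduce each element modulo 8: 11↦3, 30↦6, 31↦7, 88↦0, 98↦2, 109↦5, 116↦4, 121↦1.
All 8 residues are distinct, so no two elements differ by a multiple of 8.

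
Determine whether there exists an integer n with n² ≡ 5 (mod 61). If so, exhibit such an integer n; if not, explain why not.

n = 35 works: 35² = 1225, and 1225 − 5 = 1220 = 20·61.

n = 35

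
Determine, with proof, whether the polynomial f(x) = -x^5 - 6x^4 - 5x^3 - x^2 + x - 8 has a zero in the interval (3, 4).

The endpoint values f(3) = -878 and f(4) = -2900 are both negative. Claim: f(x) < 0 for every x in (3, 4).
Substitute x = 3 + u, where 0 < u < 1 on the interval. Expanding, f(3 + u) = -u^5 - 21u^4 - 167u^3 - 640u^2 - 1193u - 878.
The nonzero coefficients here are all negative, so for u > 0 every term is negative (or zero), and the constant term -878 is strictly negative.
Therefore f(x) < 0 throughout (3, 4), and f has no zero there.

No such root exists.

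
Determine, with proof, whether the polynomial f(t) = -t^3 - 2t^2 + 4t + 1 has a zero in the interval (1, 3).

Yes, f has a root in the interval.

f(1) = 2 and f(3) = -32, which have opposite signs.
Since f is a polynomial it is continuous on [1, 3].
By the Intermediate Value Theorem f must vanish at some point of (1, 3).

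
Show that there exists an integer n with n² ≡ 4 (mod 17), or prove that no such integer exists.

n = 2

Take n = 2. Then 2² = 4, and since 0 ≤ 4 < 17 this is already reduced: 2² ≡ 4 (mod 17).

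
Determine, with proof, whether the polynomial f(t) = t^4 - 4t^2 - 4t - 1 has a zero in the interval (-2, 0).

Such a root exists.

f(-2) = 7 and f(0) = -1, which have opposite signs.
f is continuous everywhere (it is a polynomial), in particular on [-2, 0].
By the Intermediate Value Theorem f must vanish at some point of (-2, 0).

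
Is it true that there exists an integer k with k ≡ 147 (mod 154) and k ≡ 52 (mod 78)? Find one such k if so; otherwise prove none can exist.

No, no such integer exists.

Reduce both congruences modulo 2, which divides 154 and 78: they say k ≡ 147 (mod 2) and k ≡ 52 (mod 2).
But 147 mod 2 = 1 while 52 mod 2 = 0, a contradiction.
Therefore no such k exists.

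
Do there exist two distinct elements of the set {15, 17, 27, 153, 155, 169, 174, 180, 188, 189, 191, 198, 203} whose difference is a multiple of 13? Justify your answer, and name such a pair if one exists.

Reduce each element modulo 13: 15↦2, 17↦4, 27↦1, 153↦10, 155↦12, 169↦0, 174↦5, 180↦11, 188↦6, 189↦7, 191↦9, 198↦3, 203↦8.
All 13 residues are distinct, so no two elements differ by a multiple of 13.

There is no such pair.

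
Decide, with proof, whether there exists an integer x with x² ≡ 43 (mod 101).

x = 89

x = 89 works: 89² = 7921, and 7921 − 43 = 7878 = 78·101.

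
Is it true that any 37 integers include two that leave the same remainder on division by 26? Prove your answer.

Partition the integers by their residue mod 26; there are 26 classes.
With 37 integers and only 26 classes, the pigeonhole principle forces two of them, say a and b, into the same class.
That is, a and b leave the same remainder on division by 26, as claimed.

Yes.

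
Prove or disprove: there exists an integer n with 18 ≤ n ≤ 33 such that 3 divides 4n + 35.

n = 19

n = 19 works, since 4·19 + 35 = 111 = 37·3.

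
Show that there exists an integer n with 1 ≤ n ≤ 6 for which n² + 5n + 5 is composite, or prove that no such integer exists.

n = 5

At n = 5: 5² + 5·5 + 5 = 55 = 5·11, which is composite.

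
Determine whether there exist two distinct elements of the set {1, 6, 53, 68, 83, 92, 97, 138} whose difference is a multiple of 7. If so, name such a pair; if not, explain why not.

1 and 92 are such a pair.

Reduce each element mod 7: 1↦1, 6↦6, 53↦4, 68↦5, 83↦6, 92↦1, 97↦6, 138↦5. The residue 1 repeats (at 1 and 92), and 92 − 1 = 91 = 13·7.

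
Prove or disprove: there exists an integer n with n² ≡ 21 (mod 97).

No such integer exists.

97 is prime, so by Euler's criterion 21 is a square mod 97 iff 21^((97−1)/2) = 21^48 ≡ 1 (mod 97).
Squaring successively (mod 97): 21^2 = 441 ≡ 53; 21^4 ≡ 53² = 2809 ≡ 93; 21^8 ≡ 93² = 8649 ≡ 16; 21^16 ≡ 16² = 256 ≡ 62; 21^32 ≡ 62² = 3844 ≡ 61.
Since 48 = 32 + 16, 21^48 ≡ 61 · 62; multiplying out mod 97: 61·62 = 3782 ≡ 96. Thus 21^48 ≡ 96 ≡ −1 (mod 97).
By Euler's criterion 21 is a quadratic non-residue mod 97: no n satisfies n² ≡ 21 (mod 97).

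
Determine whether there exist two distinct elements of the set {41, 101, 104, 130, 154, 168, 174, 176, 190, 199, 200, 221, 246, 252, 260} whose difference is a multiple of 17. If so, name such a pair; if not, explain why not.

No, no such pair exists.

Two integers differ by a multiple of 17 exactly when they have the same residue mod 17. The residues are 41↦7, 101↦16, 104↦2, 130↦11, 154↦1, 168↦15, 174↦4, 176↦6, 190↦3, 199↦12, 200↦13, 221↦0, 246↦8, 252↦14, 260↦5.
No residue repeats among the 15 elements, so no pair has difference ≡ 0 (mod 17).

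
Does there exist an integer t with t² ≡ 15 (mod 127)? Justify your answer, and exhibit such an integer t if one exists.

t = 53

Take t = 53. Then 53² = 2809 = 22·127 + 15, so 53² ≡ 15 (mod 127).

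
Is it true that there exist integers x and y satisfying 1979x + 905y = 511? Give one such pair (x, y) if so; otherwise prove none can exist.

x = 244, y = -533

Since gcd(1979, 905) = 1, every integer is an integer combination of 1979 and 905.
Euclidean algorithm: 1979 = 2·905 + 169, 905 = 5·169 + 60, 169 = 2·60 + 49, 60 = 1·49 + 11, 49 = 4·11 + 5, 11 = 2·5 + 1, 5 = 5·1 + 0.
Unwinding: 1 = 11 − 2·5 = 11 − 2·(49 − 4·11) = −2·49 + 9·11 = −2·49 + 9·(60 − 1·49) = 9·60 − 11·49 = 9·60 − 11·(169 − 2·60) = −11·169 + 31·60 = −11·169 + 31·(905 − 5·169) = 31·905 − 166·169 = 31·905 − 166·(1979 − 2·905) = −166·1979 + 363·905, i.e. 1979·(-166) + 905·363 = 1.
Scaling by 511 gives the particular solution (x, y) = (-84826, 185493).
The general solution is x = -84826 + 905k, y = 185493 − 1979k; taking k = 94 gives the smaller pair x = 244, y = -533.
Indeed 1979·244 + 905·(-533) = 482876 − 482365 = 511.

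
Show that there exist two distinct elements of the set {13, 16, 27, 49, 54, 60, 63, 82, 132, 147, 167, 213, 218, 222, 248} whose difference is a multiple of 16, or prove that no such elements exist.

Residues mod 16: 13↦13, 16↦0, 27↦11, 49↦1, 54↦6, 60↦12, 63↦15, 82↦2, 132↦4, 147↦3, 167↦7, 213↦5, 218↦10, 222↦14, 248↦8.
No residue repeats among the 15 elements, so no pair has difference ≡ 0 (mod 16).

No, no such pair exists.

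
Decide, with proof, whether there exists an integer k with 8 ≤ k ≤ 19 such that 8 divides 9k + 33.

k = 15

k = 15 works, since 9·15 + 33 = 168 = 21·8.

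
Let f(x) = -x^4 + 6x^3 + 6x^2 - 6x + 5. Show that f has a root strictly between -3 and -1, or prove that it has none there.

f(-3) = -166 and f(-1) = 10, which have opposite signs.
As a polynomial, f is continuous on every closed interval.
By the Intermediate Value Theorem f must vanish at some point of (-3, -1).

Such a root exists.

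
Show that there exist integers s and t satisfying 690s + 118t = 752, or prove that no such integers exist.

gcd(690, 118) = 2, and 2 divides 752, so integer solutions exist.
Dividing through by 2 reduces the equation to 345s + 59t = 376.
Euclidean algorithm: 345 = 5·59 + 50, 59 = 1·50 + 9, 50 = 5·9 + 5, 9 = 1·5 + 4, 5 = 1·4 + 1, 4 = 4·1 + 0.
Unwinding: 1 = 5 − 1·4 = 5 − (9 − 1·5) = −9 + 2·5 = −9 + 2·(50 − 5·9) = 2·50 − 11·9 = 2·50 − 11·(59 − 1·50) = −11·59 + 13·50 = −11·59 + 13·(345 − 5·59) = 13·345 − 76·59, i.e. 345·13 + 59·(-76) = 1.
Multiplying through by 376: s = 13·376 = 4888, t = (-76)·376 = -28576 is a solution.
Subtracting 82·59 from s and adding 82·345 to t gives the tidier solution (50, -286).
Check: 690·50 + 118·(-286) = 34500 − 33748 = 752. ✓

s = 50, t = -286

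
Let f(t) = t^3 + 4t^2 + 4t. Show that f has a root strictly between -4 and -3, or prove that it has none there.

No.

f(-4) = -16 and f(-3) = -3, both negative, so a sign-change argument is unavailable; we show f keeps this sign on the whole interval.
Shift to the endpoint -3: with t = -3 − u (0 < u < 1), one computes f(-3 − u) = -u^3 - 5u^2 - 7u - 3.
All 4 nonzero coefficients of this polynomial in u are negative; hence for u > 0 the value is a sum of negative terms (the constant -3 among them).
Therefore f(t) < 0 throughout (-4, -3), and f has no zero there.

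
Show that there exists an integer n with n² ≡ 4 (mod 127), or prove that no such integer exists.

n = 2

Take n = 2. Then 2² = 4, and since 0 ≤ 4 < 127 this is already reduced: 2² ≡ 4 (mod 127).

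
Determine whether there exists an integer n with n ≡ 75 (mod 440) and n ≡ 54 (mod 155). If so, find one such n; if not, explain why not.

There is no such integer.

Both moduli are multiples of 5 = gcd(440, 155), so any solution would satisfy n ≡ 75 and n ≡ 54 modulo 5 simultaneously.
These are incompatible: 75 − 54 = 21 is not divisible by 5.
Hence the system has no solution.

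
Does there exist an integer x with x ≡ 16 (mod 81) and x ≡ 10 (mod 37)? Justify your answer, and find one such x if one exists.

x = 1231

The moduli 81 and 37 are coprime, so by the Chinese Remainder Theorem a unique solution modulo 2997 exists.
Any solution of the first congruence is x = 16 + 81t; substituting into the second, 81t ≡ 10 − 16 ≡ 31 (mod 37).
81 ≡ 7 (mod 37), so this reads 7t ≡ 31 (mod 37). Invert 7 mod 37 by the Euclidean algorithm: 37 = 5·7 + 2, 7 = 3·2 + 1, 2 = 2·1 + 0; back-substituting, 1 = 7 − 3·2 = 7 − 3·(37 − 5·7) = −3·37 + 16·7. Hence 7·16 ≡ 1, so 7⁻¹ ≡ 16 (mod 37).
Multiplying by 16: t ≡ 16·31 = 496 ≡ 15 (mod 37).
Taking t = 15 gives x = 16 + 81·15 = 1231.
Verify: 1231 = 15·81 + 16 and 1231 = 33·37 + 10. ✓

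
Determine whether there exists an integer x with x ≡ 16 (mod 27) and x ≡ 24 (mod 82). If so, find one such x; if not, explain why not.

gcd(27, 82) = 1, so the Chinese Remainder Theorem guarantees exactly one residue class mod 2214 satisfying both.
Write x = 16 + 27t and require 16 + 27t ≡ 24 (mod 82), i.e. 27t ≡ 8 (mod 82).
Since 27·79 = 2133 = 26·82 + 1, the inverse of 27 mod 82 is 79.
Multiplying by 79: t ≡ 79·8 = 632 ≡ 58 (mod 82).
With t = 58: x = 16 + 27·58 = 1582.
Check: 1582 mod 27 = 16, 1582 mod 82 = 24. ✓

x = 1582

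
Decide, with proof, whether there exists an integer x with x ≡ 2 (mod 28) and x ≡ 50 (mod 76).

x = 506

The moduli are not coprime: gcd(28, 76) = 4. Compatibility requires 4 ∣ (50 − 2) = 48, which holds, so solutions exist.
Write x = 2 + 28t. Then 28t ≡ 50 − 2 ≡ 48 (mod 76); dividing through by 4 gives 7t ≡ 12 (mod 19).
Note 7·11 = 77 ≡ 1 (mod 19) (as 77 − 1 = 4·19), so 7⁻¹ ≡ 11.
Multiplying by 11: t ≡ 11·12 = 132 ≡ 18 (mod 19).
Then x = 2 + 28·18 = 506.
Indeed 506 ≡ 2 (mod 28) and 506 ≡ 50 (mod 76).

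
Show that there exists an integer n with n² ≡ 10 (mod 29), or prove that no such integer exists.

29 is prime, so by Euler's criterion 10 is a square mod 29 iff 10^((29−1)/2) = 10^14 ≡ 1 (mod 29).
Squaring successively (mod 29): 10^2 = 100 ≡ 13; 10^4 ≡ 13² = 169 ≡ 24; 10^8 ≡ 24² = 576 ≡ 25.
Since 14 = 8 + 4 + 2, 10^14 ≡ 25 · 24 · 13; multiplying out mod 29: 25·24 = 600 ≡ 20, then 20·13 = 260 ≡ 28. Thus 10^14 ≡ 28 ≡ −1 (mod 29).
The value −1 means 10 is a non-residue modulo 29, so n² ≡ 10 (mod 29) is impossible.

No such integer exists.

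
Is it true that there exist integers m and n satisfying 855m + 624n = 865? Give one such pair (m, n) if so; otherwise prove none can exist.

There are no such integers.

gcd(855, 624) = 3, so every integer of the form 855m + 624n is a multiple of 3.
But 865 = 3·288 + 1, so 3 ∤ 865.
Hence no integers m, n satisfy the equation.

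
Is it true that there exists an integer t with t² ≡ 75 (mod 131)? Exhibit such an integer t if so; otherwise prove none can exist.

t = 59 works: 59² = 3481, and 3481 − 75 = 3406 = 26·131.

t = 59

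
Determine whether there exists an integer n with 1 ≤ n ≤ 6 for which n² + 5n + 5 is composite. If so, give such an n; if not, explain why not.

n = 5

At n = 5: 5² + 5·5 + 5 = 55 = 5·11, which is composite.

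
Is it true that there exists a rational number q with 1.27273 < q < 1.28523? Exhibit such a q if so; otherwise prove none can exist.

q = 23/18

Multiplying by 18: 18·1.27273 = 22.90914 and 18·1.28523 = 23.13414, so the integer 23 lies strictly between them.
Hence 23/18 is a rational number with 1.27273 < 23/18 < 1.28523.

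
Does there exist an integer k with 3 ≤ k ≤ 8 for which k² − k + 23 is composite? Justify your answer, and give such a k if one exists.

At k = 4: 4² − 4 + 23 = 35 = 5·7, which is composite.

k = 4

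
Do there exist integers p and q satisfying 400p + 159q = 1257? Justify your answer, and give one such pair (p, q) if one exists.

p = 153, q = -377

Since gcd(400, 159) = 1, every integer is an integer combination of 400 and 159.
Euclidean algorithm: 400 = 2·159 + 82, 159 = 1·82 + 77, 82 = 1·77 + 5, 77 = 15·5 + 2, 5 = 2·2 + 1, 2 = 2·1 + 0.
Working back up the chain: 1 = 5 − 2·2 = 5 − 2·(77 − 15·5) = −2·77 + 31·5 = −2·77 + 31·(82 − 1·77) = 31·82 − 33·77 = 31·82 − 33·(159 − 1·82) = −33·159 + 64·82 = −33·159 + 64·(400 − 2·159) = 64·400 − 161·159. So 400·64 + 159·(-161) = 1.
Scaling by 1257 gives the particular solution (p, q) = (80448, -202377).
Shifting by a multiple of (159, −400) keeps it a solution: p = 80448 − 505·159 = 153, q = -202377 + 505·400 = -377.
Check: 400·153 + 159·(-377) = 61200 − 59943 = 1257. ✓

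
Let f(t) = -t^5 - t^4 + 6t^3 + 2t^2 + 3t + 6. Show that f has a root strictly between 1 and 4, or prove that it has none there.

Such a root exists.

f(1) = 15 and f(4) = -846, which have opposite signs.
f is continuous everywhere (it is a polynomial), in particular on [1, 4].
By the Intermediate Value Theorem f must vanish at some point of (1, 4).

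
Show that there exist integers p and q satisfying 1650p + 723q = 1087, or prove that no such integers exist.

gcd(1650, 723) = 3, so every integer of the form 1650p + 723q is a multiple of 3.
But 1087 is not a multiple of 3 (it leaves remainder 1).
So the equation is unsolvable over ℤ.

No, no such integers exist.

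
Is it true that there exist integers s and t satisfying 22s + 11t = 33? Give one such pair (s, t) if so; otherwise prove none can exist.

Every value of 22s + 11t is a multiple of gcd(22, 11) = 11; since 11 ∣ 33, solutions exist.
Dividing through by 11 reduces the equation to 2s + 1t = 3.
With a unit coefficient on t, (s, t) = (0, 3) is an immediate solution.
Indeed 22·0 + 11·3 = 0 + 33 = 33.

s = 0, t = 3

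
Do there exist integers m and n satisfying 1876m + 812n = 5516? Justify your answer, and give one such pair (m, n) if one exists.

Every value of 1876m + 812n is a multiple of gcd(1876, 812) = 28; since 28 ∣ 5516, solutions exist.
Dividing through by 28 reduces the equation to 67m + 29n = 197.
Euclidean algorithm: 67 = 2·29 + 9, 29 = 3·9 + 2, 9 = 4·2 + 1, 2 = 2·1 + 0.
Working back up the chain: 1 = 9 − 4·2 = 9 − 4·(29 − 3·9) = −4·29 + 13·9 = −4·29 + 13·(67 − 2·29) = 13·67 − 30·29. So 67·13 + 29·(-30) = 1.
Times 197: 67·2561 + 29·(-5910) = 197, so (2561, -5910) solves it.
Subtracting 88·29 from m and adding 88·67 to n gives the tidier solution (9, -14).
Check: 1876·9 + 812·(-14) = 16884 − 11368 = 5516. ✓

m = 9, n = -14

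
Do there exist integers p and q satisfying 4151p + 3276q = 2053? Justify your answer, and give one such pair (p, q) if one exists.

No, no such integers exist.

gcd(4151, 3276) = 7, so every integer of the form 4151p + 3276q is a multiple of 7.
But 2053 is not a multiple of 7 (it leaves remainder 2).
So the equation is unsolvable over ℤ.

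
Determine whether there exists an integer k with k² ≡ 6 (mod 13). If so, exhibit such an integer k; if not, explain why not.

Squares mod 13 repeat after k = 6 (as (−k)² = k²); for k = 0..6 they are 0, 1, 4, 9, 3, 12, 10.
So the quadratic residues mod 13 are {0, 1, 3, 4, 9, 10, 12}, and 6 is not among them.
Hence no integer k has k² ≡ 6 (mod 13).

No such integer exists.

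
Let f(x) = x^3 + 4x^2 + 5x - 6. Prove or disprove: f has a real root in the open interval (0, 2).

f(0) = -6 and f(2) = 28, which have opposite signs.
As a polynomial, f is continuous on every closed interval.
By the Intermediate Value Theorem f must vanish at some point of (0, 2).

Yes, f has a root in the interval.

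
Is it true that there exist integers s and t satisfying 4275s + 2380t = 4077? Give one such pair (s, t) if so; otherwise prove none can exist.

No, no such integers exist.

gcd(4275, 2380) = 5, so every integer of the form 4275s + 2380t is a multiple of 5.
But 4077 = 5·815 + 2, so 5 ∤ 4077.
So the equation is unsolvable over ℤ.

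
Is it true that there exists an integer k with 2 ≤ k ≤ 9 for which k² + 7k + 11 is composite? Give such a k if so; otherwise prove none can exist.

k = 9

At k = 9: 9² + 7·9 + 11 = 155 = 5·31, which is composite.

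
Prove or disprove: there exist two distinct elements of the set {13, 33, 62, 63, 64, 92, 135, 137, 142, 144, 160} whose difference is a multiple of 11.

Two integers differ by a multiple of 11 exactly when they have the same residue mod 11. The residues are 13↦2, 33↦0, 62↦7, 63↦8, 64↦9, 92↦4, 135↦3, 137↦5, 142↦10, 144↦1, 160↦6.
No residue repeats among the 11 elements, so no pair has difference ≡ 0 (mod 11).

There is no such pair.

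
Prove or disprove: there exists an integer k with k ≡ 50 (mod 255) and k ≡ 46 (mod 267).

Reduce both congruences modulo 3, which divides 255 and 267: they say k ≡ 50 (mod 3) and k ≡ 46 (mod 3).
But 50 mod 3 = 2 while 46 mod 3 = 1, a contradiction.
So no integer satisfies both congruences.

No, no such integer exists.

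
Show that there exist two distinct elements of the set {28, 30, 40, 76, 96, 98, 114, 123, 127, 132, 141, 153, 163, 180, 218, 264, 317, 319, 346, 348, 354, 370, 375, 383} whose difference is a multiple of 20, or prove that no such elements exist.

28 mod 20 = 8 and 348 mod 20 = 8, so 348 − 28 = 320 = 16·20.

28 and 348 are such a pair.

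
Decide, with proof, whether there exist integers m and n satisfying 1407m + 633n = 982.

gcd(1407, 633) = 3, so every integer of the form 1407m + 633n is a multiple of 3.
But 982 = 3·327 + 1, so 3 ∤ 982.
So the equation is unsolvable over ℤ.

There are no such integers.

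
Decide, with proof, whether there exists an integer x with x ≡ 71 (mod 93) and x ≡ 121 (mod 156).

Reduce both congruences modulo 3, which divides 93 and 156: they say x ≡ 71 (mod 3) and x ≡ 121 (mod 3).
But 71 mod 3 = 2 while 121 mod 3 = 1, a contradiction.
Therefore no such x exists.

There is no such integer.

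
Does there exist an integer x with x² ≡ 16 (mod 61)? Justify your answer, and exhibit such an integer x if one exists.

x = 57

x = 57 works: 57² = 3249, and 3249 − 16 = 3233 = 53·61.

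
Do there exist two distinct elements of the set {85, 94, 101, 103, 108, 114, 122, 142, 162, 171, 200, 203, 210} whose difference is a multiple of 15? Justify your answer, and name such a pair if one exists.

There is no such pair.

Residues mod 15: 85↦10, 94↦4, 101↦11, 103↦13, 108↦3, 114↦9, 122↦2, 142↦7, 162↦12, 171↦6, 200↦5, 203↦8, 210↦0.
No residue repeats among the 13 elements, so no pair has difference ≡ 0 (mod 15).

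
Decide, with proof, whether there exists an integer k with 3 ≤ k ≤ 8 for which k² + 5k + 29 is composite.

k = 8

At k = 8: 8² + 5·8 + 29 = 133 = 7·19, which is composite.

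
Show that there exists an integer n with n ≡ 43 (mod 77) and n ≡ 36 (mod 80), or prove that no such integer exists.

gcd(77, 80) = 1, so the Chinese Remainder Theorem guarantees exactly one residue class mod 6160 satisfying both.
Any solution of the first congruence is n = 43 + 77t; substituting into the second, 77t ≡ 36 − 43 ≡ 73 (mod 80).
Note 77·53 = 4081 ≡ 1 (mod 80) (as 4081 − 1 = 51·80), so 77⁻¹ ≡ 53.
Therefore t ≡ 53·73 = 3869 ≡ 29 (mod 80).
With t = 29: n = 43 + 77·29 = 2276.
Indeed 2276 ≡ 43 (mod 77) and 2276 ≡ 36 (mod 80).

n = 2276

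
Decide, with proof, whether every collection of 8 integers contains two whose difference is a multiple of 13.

No, the set {21, 22, 23, 24, 25, 26, 27, 28} is a counterexample.

Try 8 consecutive integers, 21, 22, …, 28. Their remainders mod 13 are 8, 9, 10, 11, 12, 0, 1, 2 — pairwise different, as any 8 ≤ 13 consecutive integers have distinct residues.
No two share a residue, so no pair has difference divisible by 13; the claim fails for this set.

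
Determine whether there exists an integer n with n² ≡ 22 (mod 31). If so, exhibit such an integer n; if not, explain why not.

No such integer exists.

Apply Euler's criterion with the prime 31: 22 is a quadratic residue iff 22^15 ≡ 1 (mod 31), and a non-residue iff it is ≡ −1.
Squaring successively (mod 31): 22^2 = 484 ≡ 19; 22^4 ≡ 19² = 361 ≡ 20; 22^8 ≡ 20² = 400 ≡ 28.
Since 15 = 8 + 4 + 2 + 1, 22^15 ≡ 28 · 20 · 19 · 22; multiplying out mod 31: 28·20 = 560 ≡ 2, then 2·19 = 38 ≡ 7, then 7·22 = 154 ≡ 30. Thus 22^15 ≡ 30 ≡ −1 (mod 31).
By Euler's criterion 22 is a quadratic non-residue mod 31: no n satisfies n² ≡ 22 (mod 31).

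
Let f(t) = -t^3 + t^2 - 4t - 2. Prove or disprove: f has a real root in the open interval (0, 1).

No.

Evaluate at the endpoints: f(0) = -2, f(1) = -6 — same sign (negative).
f'(t) = -3t^2 + 2t - 4 has discriminant 2² − 4·(-3)·(-4) = -44 < 0, so f' has no real roots and is negative for every real t.
So f is strictly decreasing; between 0 and 1 its values lie between f(0) = -2 and f(1) = -6, all negative. Therefore f has no root in (0, 1).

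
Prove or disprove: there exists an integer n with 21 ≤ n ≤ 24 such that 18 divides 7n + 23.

For n = 21, 22, 23, 24 the values of 7n + 23 modulo 18 are 8, 15, 4, 11 respectively.
None is 0, so 18 never divides 7n + 23 on this range.

There is no such integer n in that range.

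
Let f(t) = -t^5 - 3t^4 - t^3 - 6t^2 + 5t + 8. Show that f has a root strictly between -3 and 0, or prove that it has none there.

f(-3) = -34 and f(0) = 8, which have opposite signs.
f is continuous everywhere (it is a polynomial), in particular on [-3, 0].
By the Intermediate Value Theorem f must vanish at some point of (-3, 0).

Yes, f has a root in the interval.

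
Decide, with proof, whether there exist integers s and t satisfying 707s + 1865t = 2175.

Since gcd(707, 1865) = 1, every integer is an integer combination of 707 and 1865.
Euclidean algorithm: 1865 = 2·707 + 451, 707 = 1·451 + 256, 451 = 1·256 + 195, 256 = 1·195 + 61, 195 = 3·61 + 12, 61 = 5·12 + 1, 12 = 12·1 + 0.
Unwinding: 1 = 61 − 5·12 = 61 − 5·(195 − 3·61) = −5·195 + 16·61 = −5·195 + 16·(256 − 1·195) = 16·256 − 21·195 = 16·256 − 21·(451 − 1·256) = −21·451 + 37·256 = −21·451 + 37·(707 − 1·451) = 37·707 − 58·451 = 37·707 − 58·(1865 − 2·707) = −58·1865 + 153·707, i.e. 707·153 + 1865·(-58) = 1.
Times 2175: 707·332775 + 1865·(-126150) = 2175, so (332775, -126150) solves it.
Subtracting 178·1865 from s and adding 178·707 to t gives the tidier solution (805, -304).
Indeed 707·805 + 1865·(-304) = 569135 − 566960 = 2175.

s = 805, t = -304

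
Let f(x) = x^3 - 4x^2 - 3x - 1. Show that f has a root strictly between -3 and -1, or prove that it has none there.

f has no root in that interval.

The endpoint values f(-3) = -55 and f(-1) = -3 are both negative. Claim: f(x) < 0 for every x in (-3, -1).
Substitute x = -1 − u, where 0 < u < 2 on the interval. Expanding, f(-1 − u) = -u^3 - 7u^2 - 8u - 3.
All 4 nonzero coefficients of this polynomial in u are negative; hence for u > 0 the value is a sum of negative terms (the constant -3 among them).
So f is strictly negative on (-3, -1); no root exists in the interval.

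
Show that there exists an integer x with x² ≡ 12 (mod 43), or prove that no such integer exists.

No, no such integer exists.

Apply Euler's criterion with the prime 43: 12 is a quadratic residue iff 12^21 ≡ 1 (mod 43), and a non-residue iff it is ≡ −1.
Squaring successively (mod 43): 12^2 = 144 ≡ 15; 12^4 ≡ 15² = 225 ≡ 10; 12^8 ≡ 10² = 100 ≡ 14; 12^16 ≡ 14² = 196 ≡ 24.
Since 21 = 16 + 4 + 1, 12^21 ≡ 24 · 10 · 12; multiplying out mod 43: 24·10 = 240 ≡ 25, then 25·12 = 300 ≡ 42. Thus 12^21 ≡ 42 ≡ −1 (mod 43).
By Euler's criterion 12 is a quadratic non-residue mod 43: no x satisfies x² ≡ 12 (mod 43).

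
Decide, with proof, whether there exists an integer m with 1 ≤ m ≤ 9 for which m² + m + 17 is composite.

The values for m = 1, 2, …, 9 are 19, 23, 29, 37, 47, 59, 73, 89, 107, and each of these is prime.
So no value in the range makes the expression composite.

No such integer m in that range exists.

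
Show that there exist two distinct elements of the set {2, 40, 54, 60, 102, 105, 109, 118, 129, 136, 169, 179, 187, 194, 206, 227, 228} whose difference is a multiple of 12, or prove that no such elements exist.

Yes: 2 and 194.

2 mod 12 = 2 and 194 mod 12 = 2, so 194 − 2 = 192 = 16·12.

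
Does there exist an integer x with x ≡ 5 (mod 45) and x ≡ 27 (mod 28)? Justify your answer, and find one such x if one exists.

x = 1175

gcd(45, 28) = 1, so the Chinese Remainder Theorem guarantees exactly one residue class mod 1260 satisfying both.
Write x = 5 + 45t and require 5 + 45t ≡ 27 (mod 28), i.e. 45t ≡ 22 (mod 28).
45 ≡ 17 (mod 28), so this reads 17t ≡ 22 (mod 28). Since 17·5 = 85 = 3·28 + 1, the inverse of 17 mod 28 is 5.
Therefore t ≡ 5·22 = 110 ≡ 26 (mod 28).
Taking t = 26 gives x = 5 + 45·26 = 1175.
Verify: 1175 = 26·45 + 5 and 1175 = 41·28 + 27. ✓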